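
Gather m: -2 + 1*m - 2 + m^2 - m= m^2 - 4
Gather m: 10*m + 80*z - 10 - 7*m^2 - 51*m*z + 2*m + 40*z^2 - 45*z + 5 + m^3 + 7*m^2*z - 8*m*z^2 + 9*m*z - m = m^3 + m^2*(7*z - 7) + m*(-8*z^2 - 42*z + 11) + 40*z^2 + 35*z - 5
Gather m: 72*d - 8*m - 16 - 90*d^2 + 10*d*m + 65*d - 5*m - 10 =-90*d^2 + 137*d + m*(10*d - 13) - 26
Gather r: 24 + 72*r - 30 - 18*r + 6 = 54*r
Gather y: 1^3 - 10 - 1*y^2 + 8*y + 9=-y^2 + 8*y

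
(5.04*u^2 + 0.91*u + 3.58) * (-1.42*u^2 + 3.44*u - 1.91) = -7.1568*u^4 + 16.0454*u^3 - 11.5796*u^2 + 10.5771*u - 6.8378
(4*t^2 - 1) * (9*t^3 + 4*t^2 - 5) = 36*t^5 + 16*t^4 - 9*t^3 - 24*t^2 + 5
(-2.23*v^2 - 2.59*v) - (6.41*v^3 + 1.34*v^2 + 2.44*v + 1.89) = -6.41*v^3 - 3.57*v^2 - 5.03*v - 1.89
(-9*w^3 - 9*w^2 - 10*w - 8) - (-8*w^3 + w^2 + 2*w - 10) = -w^3 - 10*w^2 - 12*w + 2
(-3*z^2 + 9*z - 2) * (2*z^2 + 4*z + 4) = -6*z^4 + 6*z^3 + 20*z^2 + 28*z - 8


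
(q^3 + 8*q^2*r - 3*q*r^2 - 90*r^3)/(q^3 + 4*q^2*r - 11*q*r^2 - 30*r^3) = (q + 6*r)/(q + 2*r)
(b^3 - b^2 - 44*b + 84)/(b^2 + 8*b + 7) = (b^2 - 8*b + 12)/(b + 1)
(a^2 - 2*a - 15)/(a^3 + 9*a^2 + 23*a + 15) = (a - 5)/(a^2 + 6*a + 5)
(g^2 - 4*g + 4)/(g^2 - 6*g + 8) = (g - 2)/(g - 4)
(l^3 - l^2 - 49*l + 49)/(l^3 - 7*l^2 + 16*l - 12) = (l^3 - l^2 - 49*l + 49)/(l^3 - 7*l^2 + 16*l - 12)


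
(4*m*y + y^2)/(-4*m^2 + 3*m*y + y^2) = y/(-m + y)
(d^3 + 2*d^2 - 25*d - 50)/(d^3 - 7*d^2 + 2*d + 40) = (d + 5)/(d - 4)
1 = 1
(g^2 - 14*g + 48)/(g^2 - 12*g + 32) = (g - 6)/(g - 4)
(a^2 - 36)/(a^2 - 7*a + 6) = (a + 6)/(a - 1)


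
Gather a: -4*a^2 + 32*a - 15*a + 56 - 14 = -4*a^2 + 17*a + 42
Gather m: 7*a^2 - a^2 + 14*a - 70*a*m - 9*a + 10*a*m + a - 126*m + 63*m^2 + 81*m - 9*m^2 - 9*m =6*a^2 + 6*a + 54*m^2 + m*(-60*a - 54)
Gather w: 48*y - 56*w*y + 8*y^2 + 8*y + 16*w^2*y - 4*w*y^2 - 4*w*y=16*w^2*y + w*(-4*y^2 - 60*y) + 8*y^2 + 56*y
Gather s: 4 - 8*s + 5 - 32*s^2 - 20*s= -32*s^2 - 28*s + 9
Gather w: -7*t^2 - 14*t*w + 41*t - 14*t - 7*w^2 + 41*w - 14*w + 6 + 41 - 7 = -7*t^2 + 27*t - 7*w^2 + w*(27 - 14*t) + 40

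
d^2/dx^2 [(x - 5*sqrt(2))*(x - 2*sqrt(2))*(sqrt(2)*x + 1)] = 6*sqrt(2)*x - 26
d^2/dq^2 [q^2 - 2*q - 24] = 2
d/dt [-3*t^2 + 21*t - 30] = 21 - 6*t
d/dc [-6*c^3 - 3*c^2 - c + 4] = -18*c^2 - 6*c - 1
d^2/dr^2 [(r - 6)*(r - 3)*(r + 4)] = 6*r - 10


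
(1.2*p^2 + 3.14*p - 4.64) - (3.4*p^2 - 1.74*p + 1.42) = -2.2*p^2 + 4.88*p - 6.06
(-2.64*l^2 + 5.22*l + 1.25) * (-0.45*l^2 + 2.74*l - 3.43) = 1.188*l^4 - 9.5826*l^3 + 22.7955*l^2 - 14.4796*l - 4.2875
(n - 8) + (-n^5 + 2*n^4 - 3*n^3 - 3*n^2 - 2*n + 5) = -n^5 + 2*n^4 - 3*n^3 - 3*n^2 - n - 3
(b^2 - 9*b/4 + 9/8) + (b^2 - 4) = 2*b^2 - 9*b/4 - 23/8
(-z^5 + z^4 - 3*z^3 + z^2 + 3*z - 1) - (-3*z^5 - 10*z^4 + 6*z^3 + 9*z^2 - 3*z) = 2*z^5 + 11*z^4 - 9*z^3 - 8*z^2 + 6*z - 1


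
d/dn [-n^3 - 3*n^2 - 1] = 3*n*(-n - 2)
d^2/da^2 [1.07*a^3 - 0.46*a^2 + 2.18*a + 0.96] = 6.42*a - 0.92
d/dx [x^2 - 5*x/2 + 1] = 2*x - 5/2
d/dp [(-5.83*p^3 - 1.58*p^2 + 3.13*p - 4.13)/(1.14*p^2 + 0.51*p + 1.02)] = (-6.6462*p^4 - 5.9466*p^3 - 22.2138*p^2 + 6.1932*p + 5.2989)/(1.2996*p^4 + 1.1628*p^3 + 2.5857*p^2 + 1.0404*p + 1.0404)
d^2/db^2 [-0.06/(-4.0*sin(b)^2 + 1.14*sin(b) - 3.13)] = (-3.84*sin(b)^4 + 0.8208*sin(b)^3 + 8.686824*sin(b)^2 - 1.855692*sin(b) - 1.346448)/(4.0*sin(b)^2 - 1.14*sin(b) + 3.13)^3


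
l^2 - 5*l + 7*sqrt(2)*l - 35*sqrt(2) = (l - 5)*(l + 7*sqrt(2))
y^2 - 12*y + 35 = (y - 7)*(y - 5)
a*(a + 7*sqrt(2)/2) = a^2 + 7*sqrt(2)*a/2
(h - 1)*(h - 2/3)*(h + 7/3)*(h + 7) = h^4 + 23*h^3/3 + 13*h^2/9 - 21*h + 98/9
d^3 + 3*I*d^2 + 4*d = d*(d - I)*(d + 4*I)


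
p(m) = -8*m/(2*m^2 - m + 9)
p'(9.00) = 0.05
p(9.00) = -0.44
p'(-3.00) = 0.08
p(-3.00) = 0.80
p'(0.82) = -0.68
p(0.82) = -0.69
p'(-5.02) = 0.08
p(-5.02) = 0.62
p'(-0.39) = -0.74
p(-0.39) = 0.32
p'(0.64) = -0.78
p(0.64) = -0.56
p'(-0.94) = -0.42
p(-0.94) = 0.64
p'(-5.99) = 0.07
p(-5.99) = 0.55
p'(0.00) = -0.89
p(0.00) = 0.00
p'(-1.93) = -0.04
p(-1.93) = 0.84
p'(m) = -8*m*(1 - 4*m)/(2*m^2 - m + 9)^2 - 8/(2*m^2 - m + 9)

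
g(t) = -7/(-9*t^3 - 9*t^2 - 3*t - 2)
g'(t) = -7*(27*t^2 + 18*t + 3)/(-9*t^3 - 9*t^2 - 3*t - 2)^2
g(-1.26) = -1.27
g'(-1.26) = -5.37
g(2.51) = 0.03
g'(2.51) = -0.04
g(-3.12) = -0.04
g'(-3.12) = -0.04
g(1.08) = 0.26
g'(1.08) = -0.52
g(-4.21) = -0.01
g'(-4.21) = -0.01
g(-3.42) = -0.03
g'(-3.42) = -0.03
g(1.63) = 0.10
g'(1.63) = -0.15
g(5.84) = 0.00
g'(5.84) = -0.00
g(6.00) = 0.00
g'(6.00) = 0.00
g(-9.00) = 0.00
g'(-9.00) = 0.00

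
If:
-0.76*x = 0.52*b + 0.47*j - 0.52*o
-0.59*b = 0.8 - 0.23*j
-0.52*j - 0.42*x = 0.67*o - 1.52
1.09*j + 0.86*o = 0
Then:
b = -1.77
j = -1.06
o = 1.34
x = 2.79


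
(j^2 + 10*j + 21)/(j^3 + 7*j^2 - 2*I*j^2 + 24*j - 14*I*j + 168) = (j + 3)/(j^2 - 2*I*j + 24)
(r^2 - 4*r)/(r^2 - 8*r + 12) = r*(r - 4)/(r^2 - 8*r + 12)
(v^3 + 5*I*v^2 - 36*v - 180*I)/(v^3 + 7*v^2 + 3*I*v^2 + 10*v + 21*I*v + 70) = (v^2 - 36)/(v^2 + v*(7 - 2*I) - 14*I)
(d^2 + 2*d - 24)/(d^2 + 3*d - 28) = (d + 6)/(d + 7)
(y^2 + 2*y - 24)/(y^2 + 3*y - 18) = (y - 4)/(y - 3)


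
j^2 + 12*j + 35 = (j + 5)*(j + 7)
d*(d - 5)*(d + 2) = d^3 - 3*d^2 - 10*d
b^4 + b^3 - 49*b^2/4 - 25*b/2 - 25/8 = (b + 1/2)^2*(b - 5*sqrt(2)/2)*(b + 5*sqrt(2)/2)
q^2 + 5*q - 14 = (q - 2)*(q + 7)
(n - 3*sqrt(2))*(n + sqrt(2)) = n^2 - 2*sqrt(2)*n - 6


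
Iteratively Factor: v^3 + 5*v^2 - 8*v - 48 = (v - 3)*(v^2 + 8*v + 16) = (v - 3)*(v + 4)*(v + 4)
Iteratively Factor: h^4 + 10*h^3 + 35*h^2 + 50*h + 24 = (h + 3)*(h^3 + 7*h^2 + 14*h + 8) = (h + 3)*(h + 4)*(h^2 + 3*h + 2) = (h + 2)*(h + 3)*(h + 4)*(h + 1)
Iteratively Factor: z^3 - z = (z - 1)*(z^2 + z) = z*(z - 1)*(z + 1)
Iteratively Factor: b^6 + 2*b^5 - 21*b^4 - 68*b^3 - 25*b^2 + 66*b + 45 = (b + 1)*(b^5 + b^4 - 22*b^3 - 46*b^2 + 21*b + 45) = (b + 1)*(b + 3)*(b^4 - 2*b^3 - 16*b^2 + 2*b + 15) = (b - 1)*(b + 1)*(b + 3)*(b^3 - b^2 - 17*b - 15) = (b - 1)*(b + 1)^2*(b + 3)*(b^2 - 2*b - 15) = (b - 5)*(b - 1)*(b + 1)^2*(b + 3)*(b + 3)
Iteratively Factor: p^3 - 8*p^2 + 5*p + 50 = (p - 5)*(p^2 - 3*p - 10) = (p - 5)*(p + 2)*(p - 5)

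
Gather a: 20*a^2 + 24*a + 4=20*a^2 + 24*a + 4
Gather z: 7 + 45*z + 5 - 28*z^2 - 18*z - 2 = -28*z^2 + 27*z + 10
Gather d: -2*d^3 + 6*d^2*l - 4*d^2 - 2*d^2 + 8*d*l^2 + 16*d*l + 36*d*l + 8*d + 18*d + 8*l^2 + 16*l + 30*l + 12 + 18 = -2*d^3 + d^2*(6*l - 6) + d*(8*l^2 + 52*l + 26) + 8*l^2 + 46*l + 30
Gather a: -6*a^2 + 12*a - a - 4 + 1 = -6*a^2 + 11*a - 3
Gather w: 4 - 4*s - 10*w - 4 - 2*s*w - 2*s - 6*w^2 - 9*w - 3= -6*s - 6*w^2 + w*(-2*s - 19) - 3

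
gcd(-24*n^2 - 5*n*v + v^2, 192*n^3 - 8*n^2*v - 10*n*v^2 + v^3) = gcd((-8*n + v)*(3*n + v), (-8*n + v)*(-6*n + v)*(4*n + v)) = -8*n + v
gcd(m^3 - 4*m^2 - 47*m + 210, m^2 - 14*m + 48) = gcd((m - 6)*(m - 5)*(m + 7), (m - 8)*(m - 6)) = m - 6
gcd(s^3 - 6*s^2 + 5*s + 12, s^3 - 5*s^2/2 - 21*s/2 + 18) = s - 4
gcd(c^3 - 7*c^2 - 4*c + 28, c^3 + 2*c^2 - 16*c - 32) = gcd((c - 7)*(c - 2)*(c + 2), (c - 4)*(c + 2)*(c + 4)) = c + 2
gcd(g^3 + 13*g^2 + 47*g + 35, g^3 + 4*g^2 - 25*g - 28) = g^2 + 8*g + 7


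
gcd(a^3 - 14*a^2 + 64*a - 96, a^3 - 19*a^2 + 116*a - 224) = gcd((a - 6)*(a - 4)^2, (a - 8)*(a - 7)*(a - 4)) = a - 4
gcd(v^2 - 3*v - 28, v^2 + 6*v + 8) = v + 4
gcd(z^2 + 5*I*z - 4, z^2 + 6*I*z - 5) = z + I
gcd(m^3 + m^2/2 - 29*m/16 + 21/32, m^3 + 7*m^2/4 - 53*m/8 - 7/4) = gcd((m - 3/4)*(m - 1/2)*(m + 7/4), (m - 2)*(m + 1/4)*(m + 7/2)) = 1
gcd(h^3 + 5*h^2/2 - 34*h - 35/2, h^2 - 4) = 1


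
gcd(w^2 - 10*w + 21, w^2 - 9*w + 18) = w - 3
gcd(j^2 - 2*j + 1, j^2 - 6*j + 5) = j - 1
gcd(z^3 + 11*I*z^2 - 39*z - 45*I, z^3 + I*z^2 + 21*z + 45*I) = z^2 + 6*I*z - 9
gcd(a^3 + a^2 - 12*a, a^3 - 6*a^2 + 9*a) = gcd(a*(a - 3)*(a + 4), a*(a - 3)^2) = a^2 - 3*a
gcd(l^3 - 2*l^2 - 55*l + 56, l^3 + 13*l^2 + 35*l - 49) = l^2 + 6*l - 7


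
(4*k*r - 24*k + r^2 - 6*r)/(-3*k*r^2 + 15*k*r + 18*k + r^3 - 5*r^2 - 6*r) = (4*k + r)/(-3*k*r - 3*k + r^2 + r)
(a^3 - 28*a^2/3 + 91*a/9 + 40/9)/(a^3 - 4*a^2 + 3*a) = (9*a^3 - 84*a^2 + 91*a + 40)/(9*a*(a^2 - 4*a + 3))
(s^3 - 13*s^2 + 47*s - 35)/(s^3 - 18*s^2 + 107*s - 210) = (s - 1)/(s - 6)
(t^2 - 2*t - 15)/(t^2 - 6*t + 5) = (t + 3)/(t - 1)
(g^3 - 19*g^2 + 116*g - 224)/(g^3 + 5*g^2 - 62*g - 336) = (g^2 - 11*g + 28)/(g^2 + 13*g + 42)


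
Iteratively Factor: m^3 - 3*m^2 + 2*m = (m)*(m^2 - 3*m + 2) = m*(m - 2)*(m - 1)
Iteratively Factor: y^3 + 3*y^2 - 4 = (y + 2)*(y^2 + y - 2) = (y - 1)*(y + 2)*(y + 2)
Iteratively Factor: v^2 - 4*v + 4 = (v - 2)*(v - 2)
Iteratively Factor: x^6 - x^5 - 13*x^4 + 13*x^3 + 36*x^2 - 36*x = (x + 3)*(x^5 - 4*x^4 - x^3 + 16*x^2 - 12*x) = x*(x + 3)*(x^4 - 4*x^3 - x^2 + 16*x - 12) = x*(x + 2)*(x + 3)*(x^3 - 6*x^2 + 11*x - 6) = x*(x - 2)*(x + 2)*(x + 3)*(x^2 - 4*x + 3) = x*(x - 2)*(x - 1)*(x + 2)*(x + 3)*(x - 3)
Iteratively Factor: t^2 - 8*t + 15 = (t - 3)*(t - 5)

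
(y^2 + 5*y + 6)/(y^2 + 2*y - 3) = (y + 2)/(y - 1)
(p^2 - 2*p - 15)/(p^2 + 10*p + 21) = (p - 5)/(p + 7)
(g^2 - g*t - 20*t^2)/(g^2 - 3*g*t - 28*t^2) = (-g + 5*t)/(-g + 7*t)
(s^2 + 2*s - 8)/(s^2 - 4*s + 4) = (s + 4)/(s - 2)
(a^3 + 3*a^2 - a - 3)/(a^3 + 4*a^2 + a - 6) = (a + 1)/(a + 2)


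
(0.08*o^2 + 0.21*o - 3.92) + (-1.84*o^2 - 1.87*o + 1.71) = -1.76*o^2 - 1.66*o - 2.21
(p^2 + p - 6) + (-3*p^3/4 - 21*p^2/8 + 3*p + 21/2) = -3*p^3/4 - 13*p^2/8 + 4*p + 9/2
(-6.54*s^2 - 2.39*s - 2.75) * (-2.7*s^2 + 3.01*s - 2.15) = 17.658*s^4 - 13.2324*s^3 + 14.2921*s^2 - 3.139*s + 5.9125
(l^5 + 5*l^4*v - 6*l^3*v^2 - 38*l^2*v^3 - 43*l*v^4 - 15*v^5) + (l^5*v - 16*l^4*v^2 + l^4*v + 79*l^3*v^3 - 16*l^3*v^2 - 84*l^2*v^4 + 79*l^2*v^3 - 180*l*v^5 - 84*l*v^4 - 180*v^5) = l^5*v + l^5 - 16*l^4*v^2 + 6*l^4*v + 79*l^3*v^3 - 22*l^3*v^2 - 84*l^2*v^4 + 41*l^2*v^3 - 180*l*v^5 - 127*l*v^4 - 195*v^5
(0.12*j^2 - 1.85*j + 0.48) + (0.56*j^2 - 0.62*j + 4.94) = 0.68*j^2 - 2.47*j + 5.42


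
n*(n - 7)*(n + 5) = n^3 - 2*n^2 - 35*n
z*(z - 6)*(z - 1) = z^3 - 7*z^2 + 6*z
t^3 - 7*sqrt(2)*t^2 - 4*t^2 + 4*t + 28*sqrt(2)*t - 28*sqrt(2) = (t - 2)^2*(t - 7*sqrt(2))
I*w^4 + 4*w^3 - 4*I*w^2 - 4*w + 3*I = (w + 1)*(w - 3*I)*(w - I)*(I*w - I)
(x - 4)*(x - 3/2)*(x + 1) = x^3 - 9*x^2/2 + x/2 + 6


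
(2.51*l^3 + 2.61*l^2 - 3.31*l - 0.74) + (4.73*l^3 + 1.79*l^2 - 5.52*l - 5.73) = 7.24*l^3 + 4.4*l^2 - 8.83*l - 6.47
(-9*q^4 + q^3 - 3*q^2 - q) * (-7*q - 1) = 63*q^5 + 2*q^4 + 20*q^3 + 10*q^2 + q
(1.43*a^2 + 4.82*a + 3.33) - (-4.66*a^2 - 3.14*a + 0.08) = 6.09*a^2 + 7.96*a + 3.25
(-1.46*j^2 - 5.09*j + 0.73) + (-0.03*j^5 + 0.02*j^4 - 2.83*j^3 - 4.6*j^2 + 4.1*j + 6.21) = -0.03*j^5 + 0.02*j^4 - 2.83*j^3 - 6.06*j^2 - 0.99*j + 6.94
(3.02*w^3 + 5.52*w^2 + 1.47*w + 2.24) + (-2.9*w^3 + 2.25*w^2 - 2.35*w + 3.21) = 0.12*w^3 + 7.77*w^2 - 0.88*w + 5.45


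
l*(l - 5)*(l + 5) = l^3 - 25*l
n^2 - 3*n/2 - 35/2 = (n - 5)*(n + 7/2)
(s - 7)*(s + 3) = s^2 - 4*s - 21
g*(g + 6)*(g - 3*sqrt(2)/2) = g^3 - 3*sqrt(2)*g^2/2 + 6*g^2 - 9*sqrt(2)*g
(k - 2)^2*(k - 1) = k^3 - 5*k^2 + 8*k - 4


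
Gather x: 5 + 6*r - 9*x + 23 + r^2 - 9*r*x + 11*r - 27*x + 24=r^2 + 17*r + x*(-9*r - 36) + 52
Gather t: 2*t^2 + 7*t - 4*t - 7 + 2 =2*t^2 + 3*t - 5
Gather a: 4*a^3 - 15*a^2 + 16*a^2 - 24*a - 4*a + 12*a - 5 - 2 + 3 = 4*a^3 + a^2 - 16*a - 4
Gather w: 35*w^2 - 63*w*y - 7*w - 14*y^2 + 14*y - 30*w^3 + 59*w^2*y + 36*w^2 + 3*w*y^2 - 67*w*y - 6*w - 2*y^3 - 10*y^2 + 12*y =-30*w^3 + w^2*(59*y + 71) + w*(3*y^2 - 130*y - 13) - 2*y^3 - 24*y^2 + 26*y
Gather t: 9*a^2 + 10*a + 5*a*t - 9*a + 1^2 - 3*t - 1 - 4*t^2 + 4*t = 9*a^2 + a - 4*t^2 + t*(5*a + 1)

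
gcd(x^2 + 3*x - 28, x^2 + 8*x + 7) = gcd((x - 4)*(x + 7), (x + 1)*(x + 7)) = x + 7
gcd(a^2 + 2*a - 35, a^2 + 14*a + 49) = a + 7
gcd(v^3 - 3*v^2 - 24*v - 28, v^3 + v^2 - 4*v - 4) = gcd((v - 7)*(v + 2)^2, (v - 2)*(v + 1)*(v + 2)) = v + 2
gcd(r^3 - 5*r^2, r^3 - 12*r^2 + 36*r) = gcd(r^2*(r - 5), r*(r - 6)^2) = r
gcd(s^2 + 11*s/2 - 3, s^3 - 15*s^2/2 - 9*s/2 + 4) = s - 1/2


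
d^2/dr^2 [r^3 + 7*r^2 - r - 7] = 6*r + 14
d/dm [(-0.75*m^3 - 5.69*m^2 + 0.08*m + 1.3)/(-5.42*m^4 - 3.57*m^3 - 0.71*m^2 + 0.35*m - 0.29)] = (-4.065*m^6 - 61.6796*m^5 - 18.48*m^4 + 28.2302*m^3 + 12.6408*m^2 + 5.1462*m - 0.4782)/(29.3764*m^8 + 38.6988*m^7 + 20.4413*m^6 + 1.2754*m^5 + 1.1487*m^4 + 1.5736*m^3 + 0.5343*m^2 - 0.203*m + 0.0841)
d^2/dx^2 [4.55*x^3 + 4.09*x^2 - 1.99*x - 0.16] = 27.3*x + 8.18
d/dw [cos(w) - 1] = -sin(w)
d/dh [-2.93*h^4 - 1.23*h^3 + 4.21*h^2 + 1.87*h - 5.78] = -11.72*h^3 - 3.69*h^2 + 8.42*h + 1.87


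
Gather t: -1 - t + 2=1 - t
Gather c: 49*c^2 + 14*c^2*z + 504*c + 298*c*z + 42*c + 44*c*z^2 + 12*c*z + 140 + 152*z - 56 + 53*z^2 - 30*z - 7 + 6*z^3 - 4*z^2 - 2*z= c^2*(14*z + 49) + c*(44*z^2 + 310*z + 546) + 6*z^3 + 49*z^2 + 120*z + 77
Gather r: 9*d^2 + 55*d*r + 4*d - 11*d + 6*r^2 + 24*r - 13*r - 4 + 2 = 9*d^2 - 7*d + 6*r^2 + r*(55*d + 11) - 2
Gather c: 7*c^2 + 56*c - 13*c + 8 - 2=7*c^2 + 43*c + 6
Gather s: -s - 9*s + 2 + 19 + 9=30 - 10*s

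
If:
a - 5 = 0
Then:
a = 5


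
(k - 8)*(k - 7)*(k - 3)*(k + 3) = k^4 - 15*k^3 + 47*k^2 + 135*k - 504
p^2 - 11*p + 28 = (p - 7)*(p - 4)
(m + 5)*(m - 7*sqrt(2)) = m^2 - 7*sqrt(2)*m + 5*m - 35*sqrt(2)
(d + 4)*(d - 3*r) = d^2 - 3*d*r + 4*d - 12*r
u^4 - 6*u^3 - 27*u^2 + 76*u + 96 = (u - 8)*(u - 3)*(u + 1)*(u + 4)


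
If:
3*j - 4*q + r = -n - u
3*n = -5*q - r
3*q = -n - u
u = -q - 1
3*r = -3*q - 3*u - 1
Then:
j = 25/3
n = -19/3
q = 11/3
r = 2/3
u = -14/3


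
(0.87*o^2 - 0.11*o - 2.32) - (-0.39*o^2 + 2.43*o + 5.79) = 1.26*o^2 - 2.54*o - 8.11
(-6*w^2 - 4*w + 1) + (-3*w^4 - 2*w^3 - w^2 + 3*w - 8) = -3*w^4 - 2*w^3 - 7*w^2 - w - 7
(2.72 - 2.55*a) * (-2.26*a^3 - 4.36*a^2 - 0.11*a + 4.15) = 5.763*a^4 + 4.9708*a^3 - 11.5787*a^2 - 10.8817*a + 11.288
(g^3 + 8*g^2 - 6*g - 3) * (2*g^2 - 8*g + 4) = 2*g^5 + 8*g^4 - 72*g^3 + 74*g^2 - 12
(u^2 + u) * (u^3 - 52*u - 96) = u^5 + u^4 - 52*u^3 - 148*u^2 - 96*u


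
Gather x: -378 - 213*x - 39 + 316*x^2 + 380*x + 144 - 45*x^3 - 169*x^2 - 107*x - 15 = -45*x^3 + 147*x^2 + 60*x - 288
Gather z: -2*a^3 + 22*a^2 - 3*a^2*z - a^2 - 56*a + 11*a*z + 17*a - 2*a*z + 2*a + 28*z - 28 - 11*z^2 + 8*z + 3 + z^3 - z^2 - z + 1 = -2*a^3 + 21*a^2 - 37*a + z^3 - 12*z^2 + z*(-3*a^2 + 9*a + 35) - 24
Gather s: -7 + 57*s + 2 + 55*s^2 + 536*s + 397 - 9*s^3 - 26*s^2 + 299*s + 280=-9*s^3 + 29*s^2 + 892*s + 672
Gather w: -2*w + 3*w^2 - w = 3*w^2 - 3*w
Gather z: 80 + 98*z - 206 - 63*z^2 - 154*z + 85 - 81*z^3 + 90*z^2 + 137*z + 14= -81*z^3 + 27*z^2 + 81*z - 27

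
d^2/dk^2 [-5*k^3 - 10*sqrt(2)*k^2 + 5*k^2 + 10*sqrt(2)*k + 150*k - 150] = -30*k - 20*sqrt(2) + 10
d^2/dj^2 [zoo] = 0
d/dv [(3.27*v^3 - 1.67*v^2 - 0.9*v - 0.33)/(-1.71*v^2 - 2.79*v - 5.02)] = (-5.5917*v^4 - 18.2466*v^3 - 46.1259*v^2 + 15.6382*v + 3.5973)/(2.9241*v^4 + 9.5418*v^3 + 24.9525*v^2 + 28.0116*v + 25.2004)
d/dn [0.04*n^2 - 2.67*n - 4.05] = 0.08*n - 2.67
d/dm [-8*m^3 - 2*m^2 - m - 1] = -24*m^2 - 4*m - 1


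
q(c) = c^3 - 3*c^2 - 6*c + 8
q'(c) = 3*c^2 - 6*c - 6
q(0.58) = 3.71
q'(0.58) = -8.47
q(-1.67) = 5.00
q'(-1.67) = 12.39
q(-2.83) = -21.71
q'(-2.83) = 35.01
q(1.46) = -4.04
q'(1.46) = -8.37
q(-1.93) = 1.22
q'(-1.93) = 16.75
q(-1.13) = 9.51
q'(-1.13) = 4.61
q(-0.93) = 10.18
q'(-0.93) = 2.17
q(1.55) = -4.78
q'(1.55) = -8.09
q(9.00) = 440.00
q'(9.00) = 183.00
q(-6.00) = -280.00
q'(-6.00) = 138.00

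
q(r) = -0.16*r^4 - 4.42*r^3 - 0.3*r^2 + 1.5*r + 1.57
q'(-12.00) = -794.82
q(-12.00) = 4260.37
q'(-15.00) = -813.00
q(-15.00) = 6729.07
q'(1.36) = -25.45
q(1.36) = -8.61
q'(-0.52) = -1.68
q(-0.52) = 1.32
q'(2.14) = -66.78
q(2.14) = -43.27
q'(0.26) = 0.44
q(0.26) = 1.86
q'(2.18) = -69.46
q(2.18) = -45.99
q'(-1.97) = -43.89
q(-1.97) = 28.83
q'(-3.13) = -106.90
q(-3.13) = 114.12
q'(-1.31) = -19.03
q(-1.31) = 8.56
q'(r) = -0.64*r^3 - 13.26*r^2 - 0.6*r + 1.5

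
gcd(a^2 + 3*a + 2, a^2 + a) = a + 1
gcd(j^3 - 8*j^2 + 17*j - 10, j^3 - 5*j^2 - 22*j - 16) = 1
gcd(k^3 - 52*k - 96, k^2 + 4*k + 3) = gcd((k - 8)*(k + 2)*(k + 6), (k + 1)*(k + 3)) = 1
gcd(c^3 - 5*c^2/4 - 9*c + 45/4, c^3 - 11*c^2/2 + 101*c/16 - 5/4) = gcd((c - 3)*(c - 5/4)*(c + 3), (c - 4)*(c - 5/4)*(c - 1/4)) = c - 5/4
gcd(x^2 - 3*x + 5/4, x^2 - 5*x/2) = x - 5/2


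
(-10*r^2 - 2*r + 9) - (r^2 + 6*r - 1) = -11*r^2 - 8*r + 10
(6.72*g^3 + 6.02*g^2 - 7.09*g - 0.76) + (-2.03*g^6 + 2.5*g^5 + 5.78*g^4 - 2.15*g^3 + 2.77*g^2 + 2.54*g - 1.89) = -2.03*g^6 + 2.5*g^5 + 5.78*g^4 + 4.57*g^3 + 8.79*g^2 - 4.55*g - 2.65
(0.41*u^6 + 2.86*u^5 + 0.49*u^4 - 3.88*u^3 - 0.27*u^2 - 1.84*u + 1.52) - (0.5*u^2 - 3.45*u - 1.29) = 0.41*u^6 + 2.86*u^5 + 0.49*u^4 - 3.88*u^3 - 0.77*u^2 + 1.61*u + 2.81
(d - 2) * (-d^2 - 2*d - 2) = -d^3 + 2*d + 4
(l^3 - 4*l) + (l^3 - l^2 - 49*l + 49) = 2*l^3 - l^2 - 53*l + 49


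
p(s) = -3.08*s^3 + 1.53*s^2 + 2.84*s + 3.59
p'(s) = -9.24*s^2 + 3.06*s + 2.84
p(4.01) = -159.02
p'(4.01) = -133.47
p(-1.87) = 23.77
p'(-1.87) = -35.19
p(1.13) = 4.31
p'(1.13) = -5.50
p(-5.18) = 458.03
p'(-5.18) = -260.94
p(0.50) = 5.01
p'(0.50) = 2.06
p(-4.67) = 337.39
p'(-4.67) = -212.96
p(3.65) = -115.43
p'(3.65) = -109.09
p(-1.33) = 9.77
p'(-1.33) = -17.57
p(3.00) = -57.28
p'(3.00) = -71.14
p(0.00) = 3.59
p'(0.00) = 2.84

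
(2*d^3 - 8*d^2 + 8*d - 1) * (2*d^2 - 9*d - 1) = 4*d^5 - 34*d^4 + 86*d^3 - 66*d^2 + d + 1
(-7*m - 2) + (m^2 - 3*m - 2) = m^2 - 10*m - 4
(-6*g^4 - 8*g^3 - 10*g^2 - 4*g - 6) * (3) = -18*g^4 - 24*g^3 - 30*g^2 - 12*g - 18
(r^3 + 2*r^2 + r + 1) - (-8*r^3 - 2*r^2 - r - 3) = 9*r^3 + 4*r^2 + 2*r + 4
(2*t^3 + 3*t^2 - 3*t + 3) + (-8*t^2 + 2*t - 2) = 2*t^3 - 5*t^2 - t + 1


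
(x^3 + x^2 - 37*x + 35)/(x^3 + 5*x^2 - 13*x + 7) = (x - 5)/(x - 1)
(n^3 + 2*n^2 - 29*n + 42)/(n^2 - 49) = (n^2 - 5*n + 6)/(n - 7)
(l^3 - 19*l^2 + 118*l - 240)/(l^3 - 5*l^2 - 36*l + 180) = (l - 8)/(l + 6)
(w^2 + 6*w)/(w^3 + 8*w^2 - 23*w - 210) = w/(w^2 + 2*w - 35)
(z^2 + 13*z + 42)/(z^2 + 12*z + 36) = (z + 7)/(z + 6)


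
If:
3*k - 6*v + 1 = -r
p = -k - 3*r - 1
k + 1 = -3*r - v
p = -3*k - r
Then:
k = 5/56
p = 1/7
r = -23/56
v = 1/7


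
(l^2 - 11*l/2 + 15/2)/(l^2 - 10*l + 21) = (l - 5/2)/(l - 7)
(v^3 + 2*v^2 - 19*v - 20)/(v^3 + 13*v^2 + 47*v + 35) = (v - 4)/(v + 7)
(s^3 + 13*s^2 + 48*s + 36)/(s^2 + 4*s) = (s^3 + 13*s^2 + 48*s + 36)/(s*(s + 4))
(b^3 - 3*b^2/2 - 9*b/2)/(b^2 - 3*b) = b + 3/2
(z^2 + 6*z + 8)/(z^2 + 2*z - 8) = (z + 2)/(z - 2)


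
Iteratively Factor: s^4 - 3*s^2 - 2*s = (s)*(s^3 - 3*s - 2) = s*(s + 1)*(s^2 - s - 2) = s*(s + 1)^2*(s - 2)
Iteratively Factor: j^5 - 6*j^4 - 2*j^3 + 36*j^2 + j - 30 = (j - 5)*(j^4 - j^3 - 7*j^2 + j + 6) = (j - 5)*(j - 1)*(j^3 - 7*j - 6) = (j - 5)*(j - 1)*(j + 1)*(j^2 - j - 6) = (j - 5)*(j - 3)*(j - 1)*(j + 1)*(j + 2)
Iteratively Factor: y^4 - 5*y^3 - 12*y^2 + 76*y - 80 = (y - 5)*(y^3 - 12*y + 16) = (y - 5)*(y - 2)*(y^2 + 2*y - 8) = (y - 5)*(y - 2)*(y + 4)*(y - 2)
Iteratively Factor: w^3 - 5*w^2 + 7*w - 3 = (w - 1)*(w^2 - 4*w + 3) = (w - 1)^2*(w - 3)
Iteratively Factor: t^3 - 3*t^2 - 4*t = (t - 4)*(t^2 + t) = t*(t - 4)*(t + 1)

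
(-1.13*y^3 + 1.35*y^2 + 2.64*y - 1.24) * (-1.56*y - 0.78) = 1.7628*y^4 - 1.2246*y^3 - 5.1714*y^2 - 0.1248*y + 0.9672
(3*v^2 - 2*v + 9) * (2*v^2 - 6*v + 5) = 6*v^4 - 22*v^3 + 45*v^2 - 64*v + 45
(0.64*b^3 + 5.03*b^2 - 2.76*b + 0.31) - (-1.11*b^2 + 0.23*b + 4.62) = 0.64*b^3 + 6.14*b^2 - 2.99*b - 4.31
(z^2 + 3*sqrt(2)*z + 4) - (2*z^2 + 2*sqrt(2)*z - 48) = -z^2 + sqrt(2)*z + 52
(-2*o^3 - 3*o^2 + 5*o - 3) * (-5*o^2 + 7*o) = 10*o^5 + o^4 - 46*o^3 + 50*o^2 - 21*o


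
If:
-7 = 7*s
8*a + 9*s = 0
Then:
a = 9/8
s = -1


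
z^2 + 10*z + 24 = (z + 4)*(z + 6)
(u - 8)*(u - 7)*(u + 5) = u^3 - 10*u^2 - 19*u + 280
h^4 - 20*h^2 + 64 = (h - 4)*(h - 2)*(h + 2)*(h + 4)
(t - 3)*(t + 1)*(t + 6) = t^3 + 4*t^2 - 15*t - 18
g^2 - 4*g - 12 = (g - 6)*(g + 2)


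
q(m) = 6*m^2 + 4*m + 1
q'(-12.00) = -140.00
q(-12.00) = 817.00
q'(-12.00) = -140.00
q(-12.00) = 817.00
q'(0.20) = 6.40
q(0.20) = 2.04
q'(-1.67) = -16.04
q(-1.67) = 11.05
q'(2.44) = 33.28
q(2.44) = 46.48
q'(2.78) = 37.36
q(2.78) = 58.49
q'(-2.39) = -24.68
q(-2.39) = 25.71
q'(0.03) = 4.36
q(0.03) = 1.13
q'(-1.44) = -13.28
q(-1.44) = 7.68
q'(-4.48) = -49.76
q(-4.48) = 103.50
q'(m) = 12*m + 4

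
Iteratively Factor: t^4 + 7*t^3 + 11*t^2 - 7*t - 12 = (t + 3)*(t^3 + 4*t^2 - t - 4) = (t + 1)*(t + 3)*(t^2 + 3*t - 4) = (t - 1)*(t + 1)*(t + 3)*(t + 4)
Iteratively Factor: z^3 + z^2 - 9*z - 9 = (z + 1)*(z^2 - 9) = (z + 1)*(z + 3)*(z - 3)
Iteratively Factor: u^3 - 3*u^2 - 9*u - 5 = (u + 1)*(u^2 - 4*u - 5) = (u - 5)*(u + 1)*(u + 1)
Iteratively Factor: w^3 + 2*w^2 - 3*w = (w)*(w^2 + 2*w - 3) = w*(w - 1)*(w + 3)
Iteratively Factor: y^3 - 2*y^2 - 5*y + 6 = (y - 3)*(y^2 + y - 2) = (y - 3)*(y + 2)*(y - 1)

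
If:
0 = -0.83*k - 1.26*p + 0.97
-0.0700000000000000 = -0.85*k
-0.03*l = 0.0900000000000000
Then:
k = 0.08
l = -3.00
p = 0.72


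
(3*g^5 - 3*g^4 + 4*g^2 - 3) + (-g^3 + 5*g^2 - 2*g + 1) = 3*g^5 - 3*g^4 - g^3 + 9*g^2 - 2*g - 2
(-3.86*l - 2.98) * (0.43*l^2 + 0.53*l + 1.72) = -1.6598*l^3 - 3.3272*l^2 - 8.2186*l - 5.1256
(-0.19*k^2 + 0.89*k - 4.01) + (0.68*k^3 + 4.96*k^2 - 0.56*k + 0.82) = 0.68*k^3 + 4.77*k^2 + 0.33*k - 3.19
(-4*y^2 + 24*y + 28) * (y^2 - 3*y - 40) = -4*y^4 + 36*y^3 + 116*y^2 - 1044*y - 1120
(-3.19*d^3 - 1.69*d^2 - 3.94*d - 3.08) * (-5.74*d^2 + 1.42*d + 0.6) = 18.3106*d^5 + 5.1708*d^4 + 18.3018*d^3 + 11.0704*d^2 - 6.7376*d - 1.848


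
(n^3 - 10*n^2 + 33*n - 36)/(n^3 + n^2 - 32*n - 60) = (n^3 - 10*n^2 + 33*n - 36)/(n^3 + n^2 - 32*n - 60)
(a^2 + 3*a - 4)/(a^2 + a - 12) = (a - 1)/(a - 3)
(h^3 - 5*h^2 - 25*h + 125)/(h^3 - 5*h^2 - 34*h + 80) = (h^2 - 10*h + 25)/(h^2 - 10*h + 16)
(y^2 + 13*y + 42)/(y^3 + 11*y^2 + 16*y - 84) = 1/(y - 2)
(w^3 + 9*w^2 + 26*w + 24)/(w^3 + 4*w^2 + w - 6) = (w + 4)/(w - 1)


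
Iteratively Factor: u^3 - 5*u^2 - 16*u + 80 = (u - 4)*(u^2 - u - 20) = (u - 4)*(u + 4)*(u - 5)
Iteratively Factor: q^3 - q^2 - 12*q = (q - 4)*(q^2 + 3*q) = (q - 4)*(q + 3)*(q)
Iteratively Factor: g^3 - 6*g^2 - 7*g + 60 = (g - 4)*(g^2 - 2*g - 15) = (g - 5)*(g - 4)*(g + 3)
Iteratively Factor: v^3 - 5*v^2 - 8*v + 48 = (v - 4)*(v^2 - v - 12) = (v - 4)^2*(v + 3)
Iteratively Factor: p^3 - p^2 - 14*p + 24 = (p - 2)*(p^2 + p - 12) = (p - 2)*(p + 4)*(p - 3)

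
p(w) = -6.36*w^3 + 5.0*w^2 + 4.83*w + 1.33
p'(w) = -19.08*w^2 + 10.0*w + 4.83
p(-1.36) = 20.01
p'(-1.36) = -44.06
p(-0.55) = 1.24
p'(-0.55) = -6.44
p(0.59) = 4.61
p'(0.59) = 4.09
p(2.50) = -54.72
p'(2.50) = -89.42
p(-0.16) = 0.71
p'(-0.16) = 2.74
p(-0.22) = 0.58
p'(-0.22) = 1.71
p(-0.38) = 0.57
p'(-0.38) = -1.73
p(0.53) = 4.35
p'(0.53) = 4.77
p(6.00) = -1163.45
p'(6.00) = -622.05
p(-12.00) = 11653.45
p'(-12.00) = -2862.69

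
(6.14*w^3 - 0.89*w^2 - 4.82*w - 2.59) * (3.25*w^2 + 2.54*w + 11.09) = 19.955*w^5 + 12.7031*w^4 + 50.167*w^3 - 30.5304*w^2 - 60.0324*w - 28.7231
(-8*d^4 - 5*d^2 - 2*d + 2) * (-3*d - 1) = 24*d^5 + 8*d^4 + 15*d^3 + 11*d^2 - 4*d - 2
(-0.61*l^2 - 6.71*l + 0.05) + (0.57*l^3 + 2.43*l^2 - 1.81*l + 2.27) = 0.57*l^3 + 1.82*l^2 - 8.52*l + 2.32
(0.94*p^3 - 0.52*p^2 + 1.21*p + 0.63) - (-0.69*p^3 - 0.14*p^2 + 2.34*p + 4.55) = 1.63*p^3 - 0.38*p^2 - 1.13*p - 3.92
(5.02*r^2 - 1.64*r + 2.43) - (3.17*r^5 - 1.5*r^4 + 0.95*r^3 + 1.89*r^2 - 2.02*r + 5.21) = -3.17*r^5 + 1.5*r^4 - 0.95*r^3 + 3.13*r^2 + 0.38*r - 2.78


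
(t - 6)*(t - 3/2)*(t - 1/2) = t^3 - 8*t^2 + 51*t/4 - 9/2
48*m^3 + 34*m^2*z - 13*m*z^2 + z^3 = (-8*m + z)*(-6*m + z)*(m + z)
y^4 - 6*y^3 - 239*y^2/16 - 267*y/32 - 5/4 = (y - 8)*(y + 1/4)*(y + 1/2)*(y + 5/4)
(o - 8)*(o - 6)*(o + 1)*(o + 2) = o^4 - 11*o^3 + 8*o^2 + 116*o + 96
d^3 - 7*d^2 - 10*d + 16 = (d - 8)*(d - 1)*(d + 2)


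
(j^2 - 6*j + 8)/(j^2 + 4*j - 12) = (j - 4)/(j + 6)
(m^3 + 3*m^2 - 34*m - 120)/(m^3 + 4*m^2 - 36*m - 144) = (m + 5)/(m + 6)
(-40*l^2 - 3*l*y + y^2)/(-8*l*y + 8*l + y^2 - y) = (5*l + y)/(y - 1)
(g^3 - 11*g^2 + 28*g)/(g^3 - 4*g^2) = (g - 7)/g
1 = 1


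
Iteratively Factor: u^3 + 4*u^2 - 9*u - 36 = (u + 4)*(u^2 - 9) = (u + 3)*(u + 4)*(u - 3)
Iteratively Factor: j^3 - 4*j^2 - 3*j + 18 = (j + 2)*(j^2 - 6*j + 9) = (j - 3)*(j + 2)*(j - 3)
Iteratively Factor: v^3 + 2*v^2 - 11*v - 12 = (v + 1)*(v^2 + v - 12) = (v + 1)*(v + 4)*(v - 3)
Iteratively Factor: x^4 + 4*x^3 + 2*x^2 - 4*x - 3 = (x - 1)*(x^3 + 5*x^2 + 7*x + 3) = (x - 1)*(x + 1)*(x^2 + 4*x + 3) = (x - 1)*(x + 1)*(x + 3)*(x + 1)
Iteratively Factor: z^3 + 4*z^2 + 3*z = (z + 3)*(z^2 + z) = (z + 1)*(z + 3)*(z)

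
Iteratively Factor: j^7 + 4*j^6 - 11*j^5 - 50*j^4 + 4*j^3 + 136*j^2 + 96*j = (j + 2)*(j^6 + 2*j^5 - 15*j^4 - 20*j^3 + 44*j^2 + 48*j) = j*(j + 2)*(j^5 + 2*j^4 - 15*j^3 - 20*j^2 + 44*j + 48) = j*(j - 3)*(j + 2)*(j^4 + 5*j^3 - 20*j - 16) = j*(j - 3)*(j + 2)*(j + 4)*(j^3 + j^2 - 4*j - 4) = j*(j - 3)*(j - 2)*(j + 2)*(j + 4)*(j^2 + 3*j + 2) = j*(j - 3)*(j - 2)*(j + 2)^2*(j + 4)*(j + 1)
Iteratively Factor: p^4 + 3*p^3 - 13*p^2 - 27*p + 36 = (p + 3)*(p^3 - 13*p + 12) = (p - 1)*(p + 3)*(p^2 + p - 12) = (p - 3)*(p - 1)*(p + 3)*(p + 4)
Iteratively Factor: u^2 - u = (u)*(u - 1)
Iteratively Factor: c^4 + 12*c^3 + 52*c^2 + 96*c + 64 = (c + 4)*(c^3 + 8*c^2 + 20*c + 16) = (c + 2)*(c + 4)*(c^2 + 6*c + 8) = (c + 2)^2*(c + 4)*(c + 4)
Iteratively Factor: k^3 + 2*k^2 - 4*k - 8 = (k - 2)*(k^2 + 4*k + 4) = (k - 2)*(k + 2)*(k + 2)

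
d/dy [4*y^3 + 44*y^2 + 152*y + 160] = 12*y^2 + 88*y + 152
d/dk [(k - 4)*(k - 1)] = 2*k - 5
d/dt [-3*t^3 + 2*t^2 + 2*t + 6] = -9*t^2 + 4*t + 2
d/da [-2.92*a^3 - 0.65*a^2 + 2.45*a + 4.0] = -8.76*a^2 - 1.3*a + 2.45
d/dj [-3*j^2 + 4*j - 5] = 4 - 6*j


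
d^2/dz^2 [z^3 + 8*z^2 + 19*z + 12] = 6*z + 16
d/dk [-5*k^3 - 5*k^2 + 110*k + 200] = -15*k^2 - 10*k + 110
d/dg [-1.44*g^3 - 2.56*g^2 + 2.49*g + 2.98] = -4.32*g^2 - 5.12*g + 2.49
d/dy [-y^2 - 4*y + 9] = -2*y - 4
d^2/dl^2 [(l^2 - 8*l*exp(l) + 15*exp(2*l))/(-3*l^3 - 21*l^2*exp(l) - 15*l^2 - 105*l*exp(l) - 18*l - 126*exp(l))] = (((l^2 - 8*l*exp(l) + 15*exp(2*l))*(7*l^2*exp(l) + 63*l*exp(l) + 6*l + 126*exp(l) + 10) - 4*(4*l*exp(l) - l - 15*exp(2*l) + 4*exp(l))*(7*l^2*exp(l) + 3*l^2 + 49*l*exp(l) + 10*l + 77*exp(l) + 6))*(l^3 + 7*l^2*exp(l) + 5*l^2 + 35*l*exp(l) + 6*l + 42*exp(l)) - 2*(l^2 - 8*l*exp(l) + 15*exp(2*l))*(7*l^2*exp(l) + 3*l^2 + 49*l*exp(l) + 10*l + 77*exp(l) + 6)^2 + 2*(4*l*exp(l) - 30*exp(2*l) + 8*exp(l) - 1)*(l^3 + 7*l^2*exp(l) + 5*l^2 + 35*l*exp(l) + 6*l + 42*exp(l))^2)/(3*(l^3 + 7*l^2*exp(l) + 5*l^2 + 35*l*exp(l) + 6*l + 42*exp(l))^3)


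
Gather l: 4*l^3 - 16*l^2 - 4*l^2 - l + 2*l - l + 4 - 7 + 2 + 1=4*l^3 - 20*l^2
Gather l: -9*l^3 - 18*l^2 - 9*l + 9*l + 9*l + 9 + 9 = -9*l^3 - 18*l^2 + 9*l + 18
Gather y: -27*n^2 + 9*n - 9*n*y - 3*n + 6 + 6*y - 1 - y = -27*n^2 + 6*n + y*(5 - 9*n) + 5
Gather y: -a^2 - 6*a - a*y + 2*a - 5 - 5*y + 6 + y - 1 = -a^2 - 4*a + y*(-a - 4)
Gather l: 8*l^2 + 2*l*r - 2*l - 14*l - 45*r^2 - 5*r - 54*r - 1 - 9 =8*l^2 + l*(2*r - 16) - 45*r^2 - 59*r - 10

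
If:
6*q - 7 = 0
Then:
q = 7/6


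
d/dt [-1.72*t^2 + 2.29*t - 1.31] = 2.29 - 3.44*t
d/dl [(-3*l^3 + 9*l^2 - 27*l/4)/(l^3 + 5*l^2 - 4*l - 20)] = 3*(-32*l^4 + 50*l^3 + 237*l^2 - 480*l + 180)/(4*(l^6 + 10*l^5 + 17*l^4 - 80*l^3 - 184*l^2 + 160*l + 400))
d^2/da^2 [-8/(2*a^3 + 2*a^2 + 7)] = 32*(-2*a^2*(3*a + 2)^2 + (3*a + 1)*(2*a^3 + 2*a^2 + 7))/(2*a^3 + 2*a^2 + 7)^3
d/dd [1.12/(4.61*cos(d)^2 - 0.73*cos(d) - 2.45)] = (10.3264*cos(d) - 0.8176)*sin(d)/(-4.61*cos(d)^2 + 0.73*cos(d) + 2.45)^2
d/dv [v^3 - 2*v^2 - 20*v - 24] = 3*v^2 - 4*v - 20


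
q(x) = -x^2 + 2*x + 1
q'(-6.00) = 14.00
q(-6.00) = -47.00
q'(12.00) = -22.00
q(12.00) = -119.00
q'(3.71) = -5.42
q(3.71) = -5.34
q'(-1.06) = 4.12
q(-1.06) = -2.24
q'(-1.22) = 4.44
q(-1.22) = -2.93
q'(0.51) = 0.98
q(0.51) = 1.76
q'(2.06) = -2.12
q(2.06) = 0.88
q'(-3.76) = 9.52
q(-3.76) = -20.66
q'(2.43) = -2.86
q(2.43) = -0.04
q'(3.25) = -4.50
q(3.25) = -3.06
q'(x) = 2 - 2*x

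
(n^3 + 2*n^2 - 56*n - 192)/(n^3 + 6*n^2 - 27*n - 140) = (n^2 - 2*n - 48)/(n^2 + 2*n - 35)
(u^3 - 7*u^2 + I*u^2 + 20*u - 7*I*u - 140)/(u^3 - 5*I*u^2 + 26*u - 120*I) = (u - 7)/(u - 6*I)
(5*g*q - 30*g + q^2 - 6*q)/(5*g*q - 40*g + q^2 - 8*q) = (q - 6)/(q - 8)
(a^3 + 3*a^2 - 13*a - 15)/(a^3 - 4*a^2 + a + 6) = (a + 5)/(a - 2)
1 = 1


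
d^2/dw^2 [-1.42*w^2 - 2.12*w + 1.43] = -2.84000000000000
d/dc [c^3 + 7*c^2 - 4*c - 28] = 3*c^2 + 14*c - 4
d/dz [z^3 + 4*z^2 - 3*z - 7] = 3*z^2 + 8*z - 3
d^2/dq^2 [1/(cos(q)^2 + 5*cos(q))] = (-(1 - cos(2*q))^2 + 75*cos(q)/4 - 27*cos(2*q)/2 - 15*cos(3*q)/4 + 81/2)/((cos(q) + 5)^3*cos(q)^3)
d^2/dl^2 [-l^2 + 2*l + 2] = -2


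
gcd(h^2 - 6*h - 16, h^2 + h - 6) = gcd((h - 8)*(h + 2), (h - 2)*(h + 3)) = 1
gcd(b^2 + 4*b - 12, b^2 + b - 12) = 1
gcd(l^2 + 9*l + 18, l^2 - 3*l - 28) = 1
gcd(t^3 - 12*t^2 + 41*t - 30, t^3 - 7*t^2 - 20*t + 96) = 1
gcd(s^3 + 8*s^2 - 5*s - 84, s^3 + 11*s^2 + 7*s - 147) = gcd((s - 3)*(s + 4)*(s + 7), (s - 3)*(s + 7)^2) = s^2 + 4*s - 21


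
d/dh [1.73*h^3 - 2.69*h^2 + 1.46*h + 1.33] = 5.19*h^2 - 5.38*h + 1.46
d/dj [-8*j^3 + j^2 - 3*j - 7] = -24*j^2 + 2*j - 3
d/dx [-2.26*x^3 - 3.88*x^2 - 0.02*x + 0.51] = -6.78*x^2 - 7.76*x - 0.02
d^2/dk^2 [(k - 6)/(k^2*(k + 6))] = 6*(k^3 - 6*k^2 - 84*k - 216)/(k^4*(k^3 + 18*k^2 + 108*k + 216))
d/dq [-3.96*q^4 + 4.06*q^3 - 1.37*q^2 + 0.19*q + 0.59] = -15.84*q^3 + 12.18*q^2 - 2.74*q + 0.19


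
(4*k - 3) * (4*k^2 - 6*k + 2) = 16*k^3 - 36*k^2 + 26*k - 6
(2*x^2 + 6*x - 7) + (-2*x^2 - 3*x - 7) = 3*x - 14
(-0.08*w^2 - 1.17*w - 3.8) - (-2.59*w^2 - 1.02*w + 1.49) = 2.51*w^2 - 0.15*w - 5.29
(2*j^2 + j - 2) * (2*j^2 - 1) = 4*j^4 + 2*j^3 - 6*j^2 - j + 2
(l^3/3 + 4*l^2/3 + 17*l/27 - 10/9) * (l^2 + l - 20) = l^5/3 + 5*l^4/3 - 127*l^3/27 - 733*l^2/27 - 370*l/27 + 200/9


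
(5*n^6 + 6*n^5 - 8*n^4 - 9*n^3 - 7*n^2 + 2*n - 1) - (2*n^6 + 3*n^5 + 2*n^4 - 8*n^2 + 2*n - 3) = 3*n^6 + 3*n^5 - 10*n^4 - 9*n^3 + n^2 + 2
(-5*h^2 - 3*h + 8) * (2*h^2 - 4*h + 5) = -10*h^4 + 14*h^3 + 3*h^2 - 47*h + 40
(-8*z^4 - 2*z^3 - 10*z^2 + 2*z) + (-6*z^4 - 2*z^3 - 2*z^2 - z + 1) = -14*z^4 - 4*z^3 - 12*z^2 + z + 1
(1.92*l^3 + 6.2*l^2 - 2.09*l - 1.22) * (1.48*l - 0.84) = 2.8416*l^4 + 7.5632*l^3 - 8.3012*l^2 - 0.05*l + 1.0248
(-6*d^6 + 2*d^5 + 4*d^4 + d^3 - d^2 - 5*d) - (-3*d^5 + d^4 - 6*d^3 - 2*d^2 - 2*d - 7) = -6*d^6 + 5*d^5 + 3*d^4 + 7*d^3 + d^2 - 3*d + 7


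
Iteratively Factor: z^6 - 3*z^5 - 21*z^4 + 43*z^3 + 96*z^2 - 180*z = (z - 2)*(z^5 - z^4 - 23*z^3 - 3*z^2 + 90*z) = (z - 2)^2*(z^4 + z^3 - 21*z^2 - 45*z) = z*(z - 2)^2*(z^3 + z^2 - 21*z - 45) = z*(z - 2)^2*(z + 3)*(z^2 - 2*z - 15) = z*(z - 5)*(z - 2)^2*(z + 3)*(z + 3)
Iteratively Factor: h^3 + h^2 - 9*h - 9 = (h + 3)*(h^2 - 2*h - 3) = (h - 3)*(h + 3)*(h + 1)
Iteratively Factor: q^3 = (q)*(q^2) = q^2*(q)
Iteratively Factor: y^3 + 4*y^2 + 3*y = (y)*(y^2 + 4*y + 3) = y*(y + 1)*(y + 3)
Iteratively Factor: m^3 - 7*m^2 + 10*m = (m)*(m^2 - 7*m + 10) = m*(m - 2)*(m - 5)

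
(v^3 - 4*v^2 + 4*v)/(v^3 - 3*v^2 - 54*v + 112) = v*(v - 2)/(v^2 - v - 56)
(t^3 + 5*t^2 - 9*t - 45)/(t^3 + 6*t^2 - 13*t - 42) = (t^2 + 8*t + 15)/(t^2 + 9*t + 14)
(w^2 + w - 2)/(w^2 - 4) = (w - 1)/(w - 2)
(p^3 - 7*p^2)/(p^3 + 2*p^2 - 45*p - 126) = p^2/(p^2 + 9*p + 18)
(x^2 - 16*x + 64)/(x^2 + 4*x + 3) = (x^2 - 16*x + 64)/(x^2 + 4*x + 3)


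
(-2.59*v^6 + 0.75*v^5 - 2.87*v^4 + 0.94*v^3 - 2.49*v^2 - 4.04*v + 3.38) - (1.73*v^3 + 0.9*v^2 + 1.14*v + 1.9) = -2.59*v^6 + 0.75*v^5 - 2.87*v^4 - 0.79*v^3 - 3.39*v^2 - 5.18*v + 1.48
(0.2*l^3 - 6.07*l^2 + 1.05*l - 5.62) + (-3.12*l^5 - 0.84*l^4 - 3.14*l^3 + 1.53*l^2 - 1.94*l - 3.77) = -3.12*l^5 - 0.84*l^4 - 2.94*l^3 - 4.54*l^2 - 0.89*l - 9.39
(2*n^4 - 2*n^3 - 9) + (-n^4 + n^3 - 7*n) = n^4 - n^3 - 7*n - 9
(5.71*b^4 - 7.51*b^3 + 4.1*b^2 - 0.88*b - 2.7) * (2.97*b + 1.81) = 16.9587*b^5 - 11.9696*b^4 - 1.4161*b^3 + 4.8074*b^2 - 9.6118*b - 4.887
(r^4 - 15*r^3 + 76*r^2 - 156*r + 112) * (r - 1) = r^5 - 16*r^4 + 91*r^3 - 232*r^2 + 268*r - 112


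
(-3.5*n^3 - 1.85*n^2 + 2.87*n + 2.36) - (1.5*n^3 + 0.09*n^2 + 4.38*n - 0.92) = -5.0*n^3 - 1.94*n^2 - 1.51*n + 3.28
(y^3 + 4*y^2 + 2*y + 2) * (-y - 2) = -y^4 - 6*y^3 - 10*y^2 - 6*y - 4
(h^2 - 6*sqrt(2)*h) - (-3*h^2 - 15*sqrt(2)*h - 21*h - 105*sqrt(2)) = 4*h^2 + 9*sqrt(2)*h + 21*h + 105*sqrt(2)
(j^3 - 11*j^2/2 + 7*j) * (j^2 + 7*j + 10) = j^5 + 3*j^4/2 - 43*j^3/2 - 6*j^2 + 70*j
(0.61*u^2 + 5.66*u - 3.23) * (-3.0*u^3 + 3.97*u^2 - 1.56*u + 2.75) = -1.83*u^5 - 14.5583*u^4 + 31.2086*u^3 - 19.9752*u^2 + 20.6038*u - 8.8825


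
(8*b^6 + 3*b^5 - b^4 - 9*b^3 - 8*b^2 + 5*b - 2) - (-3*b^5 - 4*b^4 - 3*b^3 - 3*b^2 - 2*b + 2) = 8*b^6 + 6*b^5 + 3*b^4 - 6*b^3 - 5*b^2 + 7*b - 4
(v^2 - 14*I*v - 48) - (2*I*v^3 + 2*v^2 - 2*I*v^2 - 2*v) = -2*I*v^3 - v^2 + 2*I*v^2 + 2*v - 14*I*v - 48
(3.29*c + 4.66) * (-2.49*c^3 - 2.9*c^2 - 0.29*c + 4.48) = -8.1921*c^4 - 21.1444*c^3 - 14.4681*c^2 + 13.3878*c + 20.8768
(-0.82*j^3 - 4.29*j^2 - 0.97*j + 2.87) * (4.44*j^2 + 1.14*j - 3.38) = -3.6408*j^5 - 19.9824*j^4 - 6.4258*j^3 + 26.1372*j^2 + 6.5504*j - 9.7006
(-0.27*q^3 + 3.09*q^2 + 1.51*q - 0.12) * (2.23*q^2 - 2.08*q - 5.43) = -0.6021*q^5 + 7.4523*q^4 - 1.5938*q^3 - 20.1871*q^2 - 7.9497*q + 0.6516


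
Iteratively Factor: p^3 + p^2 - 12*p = (p + 4)*(p^2 - 3*p) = (p - 3)*(p + 4)*(p)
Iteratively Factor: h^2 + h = (h + 1)*(h)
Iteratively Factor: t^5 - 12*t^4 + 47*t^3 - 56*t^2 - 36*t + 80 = (t - 2)*(t^4 - 10*t^3 + 27*t^2 - 2*t - 40) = (t - 2)*(t + 1)*(t^3 - 11*t^2 + 38*t - 40) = (t - 5)*(t - 2)*(t + 1)*(t^2 - 6*t + 8) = (t - 5)*(t - 2)^2*(t + 1)*(t - 4)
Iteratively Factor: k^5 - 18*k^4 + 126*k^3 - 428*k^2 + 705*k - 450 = (k - 2)*(k^4 - 16*k^3 + 94*k^2 - 240*k + 225) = (k - 5)*(k - 2)*(k^3 - 11*k^2 + 39*k - 45) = (k - 5)*(k - 3)*(k - 2)*(k^2 - 8*k + 15) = (k - 5)^2*(k - 3)*(k - 2)*(k - 3)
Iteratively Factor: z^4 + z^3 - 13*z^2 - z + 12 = (z + 4)*(z^3 - 3*z^2 - z + 3) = (z + 1)*(z + 4)*(z^2 - 4*z + 3) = (z - 3)*(z + 1)*(z + 4)*(z - 1)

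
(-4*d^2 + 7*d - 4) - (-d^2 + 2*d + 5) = -3*d^2 + 5*d - 9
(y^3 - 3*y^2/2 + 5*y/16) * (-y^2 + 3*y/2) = -y^5 + 3*y^4 - 41*y^3/16 + 15*y^2/32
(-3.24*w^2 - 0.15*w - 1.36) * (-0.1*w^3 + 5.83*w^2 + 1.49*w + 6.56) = 0.324*w^5 - 18.8742*w^4 - 5.5661*w^3 - 29.4067*w^2 - 3.0104*w - 8.9216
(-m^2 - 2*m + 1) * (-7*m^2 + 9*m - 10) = 7*m^4 + 5*m^3 - 15*m^2 + 29*m - 10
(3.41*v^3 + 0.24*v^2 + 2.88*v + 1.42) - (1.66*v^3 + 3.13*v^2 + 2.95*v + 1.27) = 1.75*v^3 - 2.89*v^2 - 0.0700000000000003*v + 0.15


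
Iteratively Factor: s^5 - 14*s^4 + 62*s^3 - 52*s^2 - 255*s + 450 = (s - 3)*(s^4 - 11*s^3 + 29*s^2 + 35*s - 150) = (s - 3)*(s + 2)*(s^3 - 13*s^2 + 55*s - 75) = (s - 5)*(s - 3)*(s + 2)*(s^2 - 8*s + 15) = (s - 5)^2*(s - 3)*(s + 2)*(s - 3)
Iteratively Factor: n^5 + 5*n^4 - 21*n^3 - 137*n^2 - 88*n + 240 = (n + 3)*(n^4 + 2*n^3 - 27*n^2 - 56*n + 80) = (n - 1)*(n + 3)*(n^3 + 3*n^2 - 24*n - 80) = (n - 1)*(n + 3)*(n + 4)*(n^2 - n - 20) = (n - 1)*(n + 3)*(n + 4)^2*(n - 5)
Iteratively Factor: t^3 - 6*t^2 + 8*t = (t)*(t^2 - 6*t + 8) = t*(t - 2)*(t - 4)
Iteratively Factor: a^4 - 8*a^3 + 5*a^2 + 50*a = (a - 5)*(a^3 - 3*a^2 - 10*a) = (a - 5)^2*(a^2 + 2*a) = (a - 5)^2*(a + 2)*(a)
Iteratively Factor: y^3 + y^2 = (y + 1)*(y^2) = y*(y + 1)*(y)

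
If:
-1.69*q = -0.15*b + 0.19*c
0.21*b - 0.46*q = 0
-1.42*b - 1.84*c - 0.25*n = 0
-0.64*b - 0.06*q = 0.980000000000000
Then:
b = -1.47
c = 4.80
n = -27.01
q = -0.67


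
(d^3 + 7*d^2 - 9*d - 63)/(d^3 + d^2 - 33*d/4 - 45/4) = 4*(d^2 + 10*d + 21)/(4*d^2 + 16*d + 15)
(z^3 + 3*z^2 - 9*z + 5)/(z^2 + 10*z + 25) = (z^2 - 2*z + 1)/(z + 5)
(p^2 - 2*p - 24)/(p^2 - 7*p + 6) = (p + 4)/(p - 1)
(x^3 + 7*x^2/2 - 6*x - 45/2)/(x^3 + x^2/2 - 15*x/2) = (x + 3)/x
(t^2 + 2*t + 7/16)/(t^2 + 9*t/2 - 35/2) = (16*t^2 + 32*t + 7)/(8*(2*t^2 + 9*t - 35))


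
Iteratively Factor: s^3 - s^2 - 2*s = (s + 1)*(s^2 - 2*s) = s*(s + 1)*(s - 2)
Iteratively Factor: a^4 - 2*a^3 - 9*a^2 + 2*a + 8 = (a + 2)*(a^3 - 4*a^2 - a + 4) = (a + 1)*(a + 2)*(a^2 - 5*a + 4) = (a - 4)*(a + 1)*(a + 2)*(a - 1)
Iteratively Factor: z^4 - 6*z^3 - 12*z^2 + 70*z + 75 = (z - 5)*(z^3 - z^2 - 17*z - 15) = (z - 5)*(z + 3)*(z^2 - 4*z - 5) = (z - 5)*(z + 1)*(z + 3)*(z - 5)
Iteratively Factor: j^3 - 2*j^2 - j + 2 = (j - 1)*(j^2 - j - 2) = (j - 1)*(j + 1)*(j - 2)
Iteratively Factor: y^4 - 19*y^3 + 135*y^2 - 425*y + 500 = (y - 5)*(y^3 - 14*y^2 + 65*y - 100) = (y - 5)*(y - 4)*(y^2 - 10*y + 25) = (y - 5)^2*(y - 4)*(y - 5)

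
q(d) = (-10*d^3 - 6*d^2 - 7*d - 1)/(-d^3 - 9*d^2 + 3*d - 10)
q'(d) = (-30*d^2 - 12*d - 7)/(-d^3 - 9*d^2 + 3*d - 10) + (3*d^2 + 18*d - 3)*(-10*d^3 - 6*d^2 - 7*d - 1)/(-d^3 - 9*d^2 + 3*d - 10)^2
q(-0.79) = -0.33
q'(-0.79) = 0.64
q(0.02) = 0.11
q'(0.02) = 0.76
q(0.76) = 1.06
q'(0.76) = 1.52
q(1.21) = 1.69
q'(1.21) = 1.24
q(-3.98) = -5.54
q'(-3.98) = 2.80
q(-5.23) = -10.11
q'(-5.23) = 4.75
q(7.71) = 5.10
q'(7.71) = 0.29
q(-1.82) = -1.33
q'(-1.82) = 1.28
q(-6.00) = -14.60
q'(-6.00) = 7.14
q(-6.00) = -14.60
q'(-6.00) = 7.14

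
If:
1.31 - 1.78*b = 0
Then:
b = 0.74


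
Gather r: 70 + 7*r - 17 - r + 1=6*r + 54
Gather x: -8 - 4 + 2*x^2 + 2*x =2*x^2 + 2*x - 12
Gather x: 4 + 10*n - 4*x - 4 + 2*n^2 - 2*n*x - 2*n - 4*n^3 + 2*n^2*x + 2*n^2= -4*n^3 + 4*n^2 + 8*n + x*(2*n^2 - 2*n - 4)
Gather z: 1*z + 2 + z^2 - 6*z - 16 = z^2 - 5*z - 14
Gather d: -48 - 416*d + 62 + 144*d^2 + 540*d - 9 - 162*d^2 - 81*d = -18*d^2 + 43*d + 5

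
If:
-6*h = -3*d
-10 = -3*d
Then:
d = 10/3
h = 5/3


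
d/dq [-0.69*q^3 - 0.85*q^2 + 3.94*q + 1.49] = -2.07*q^2 - 1.7*q + 3.94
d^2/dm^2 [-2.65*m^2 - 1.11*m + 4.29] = -5.30000000000000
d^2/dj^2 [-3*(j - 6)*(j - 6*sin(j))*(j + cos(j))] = -18*j^2*sin(j) + 3*j^2*cos(j) + 120*j*sin(j) - 36*j*sin(2*j) + 54*j*cos(j) - 18*j + 216*sin(2*j) - 222*cos(j) + 36*cos(2*j) + 36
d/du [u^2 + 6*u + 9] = 2*u + 6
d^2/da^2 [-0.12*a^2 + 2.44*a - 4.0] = -0.240000000000000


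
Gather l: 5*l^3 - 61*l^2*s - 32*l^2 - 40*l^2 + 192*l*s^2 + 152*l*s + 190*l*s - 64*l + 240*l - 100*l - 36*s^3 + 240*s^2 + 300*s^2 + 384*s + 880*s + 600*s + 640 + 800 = 5*l^3 + l^2*(-61*s - 72) + l*(192*s^2 + 342*s + 76) - 36*s^3 + 540*s^2 + 1864*s + 1440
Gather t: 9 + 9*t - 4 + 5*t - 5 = 14*t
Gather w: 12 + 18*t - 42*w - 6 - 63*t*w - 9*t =9*t + w*(-63*t - 42) + 6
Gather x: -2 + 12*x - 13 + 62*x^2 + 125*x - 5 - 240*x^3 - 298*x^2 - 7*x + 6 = -240*x^3 - 236*x^2 + 130*x - 14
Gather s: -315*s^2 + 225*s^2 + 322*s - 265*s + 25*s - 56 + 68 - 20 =-90*s^2 + 82*s - 8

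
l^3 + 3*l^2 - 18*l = l*(l - 3)*(l + 6)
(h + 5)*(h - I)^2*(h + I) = h^4 + 5*h^3 - I*h^3 + h^2 - 5*I*h^2 + 5*h - I*h - 5*I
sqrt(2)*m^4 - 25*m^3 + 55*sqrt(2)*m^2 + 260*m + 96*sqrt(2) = (m - 8*sqrt(2))*(m - 6*sqrt(2))*(m + sqrt(2))*(sqrt(2)*m + 1)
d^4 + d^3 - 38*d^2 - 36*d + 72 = (d - 6)*(d - 1)*(d + 2)*(d + 6)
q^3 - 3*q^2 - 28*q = q*(q - 7)*(q + 4)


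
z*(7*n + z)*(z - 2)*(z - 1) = 7*n*z^3 - 21*n*z^2 + 14*n*z + z^4 - 3*z^3 + 2*z^2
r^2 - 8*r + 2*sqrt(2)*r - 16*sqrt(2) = (r - 8)*(r + 2*sqrt(2))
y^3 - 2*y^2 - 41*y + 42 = (y - 7)*(y - 1)*(y + 6)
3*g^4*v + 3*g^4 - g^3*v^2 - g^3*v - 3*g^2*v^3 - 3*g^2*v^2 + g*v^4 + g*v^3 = (-3*g + v)*(-g + v)*(g + v)*(g*v + g)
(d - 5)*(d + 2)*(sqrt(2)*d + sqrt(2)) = sqrt(2)*d^3 - 2*sqrt(2)*d^2 - 13*sqrt(2)*d - 10*sqrt(2)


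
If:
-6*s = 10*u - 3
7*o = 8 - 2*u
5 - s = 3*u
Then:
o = 5/28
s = -41/8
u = 27/8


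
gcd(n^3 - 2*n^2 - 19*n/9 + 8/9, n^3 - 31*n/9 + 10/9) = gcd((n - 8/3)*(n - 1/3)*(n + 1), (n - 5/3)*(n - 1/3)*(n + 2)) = n - 1/3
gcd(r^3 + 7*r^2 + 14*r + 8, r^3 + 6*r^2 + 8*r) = r^2 + 6*r + 8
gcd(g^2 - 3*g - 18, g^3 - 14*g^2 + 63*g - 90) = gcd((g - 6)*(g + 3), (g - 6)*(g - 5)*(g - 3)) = g - 6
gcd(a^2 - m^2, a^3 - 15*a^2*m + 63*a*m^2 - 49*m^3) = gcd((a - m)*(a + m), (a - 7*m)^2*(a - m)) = a - m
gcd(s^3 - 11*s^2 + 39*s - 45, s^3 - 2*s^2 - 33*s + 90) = s^2 - 8*s + 15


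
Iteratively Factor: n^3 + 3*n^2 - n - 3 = (n - 1)*(n^2 + 4*n + 3) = (n - 1)*(n + 3)*(n + 1)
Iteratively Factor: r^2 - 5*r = (r - 5)*(r)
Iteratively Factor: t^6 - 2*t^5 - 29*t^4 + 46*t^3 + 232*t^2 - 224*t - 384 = (t - 4)*(t^5 + 2*t^4 - 21*t^3 - 38*t^2 + 80*t + 96) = (t - 4)*(t + 1)*(t^4 + t^3 - 22*t^2 - 16*t + 96) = (t - 4)*(t + 1)*(t + 4)*(t^3 - 3*t^2 - 10*t + 24) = (t - 4)*(t - 2)*(t + 1)*(t + 4)*(t^2 - t - 12) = (t - 4)^2*(t - 2)*(t + 1)*(t + 4)*(t + 3)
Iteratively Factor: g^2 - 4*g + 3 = (g - 1)*(g - 3)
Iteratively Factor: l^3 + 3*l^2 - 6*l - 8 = (l + 1)*(l^2 + 2*l - 8) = (l - 2)*(l + 1)*(l + 4)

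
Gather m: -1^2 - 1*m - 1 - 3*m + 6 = 4 - 4*m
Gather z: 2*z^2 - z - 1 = 2*z^2 - z - 1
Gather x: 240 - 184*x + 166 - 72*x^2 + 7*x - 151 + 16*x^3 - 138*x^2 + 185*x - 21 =16*x^3 - 210*x^2 + 8*x + 234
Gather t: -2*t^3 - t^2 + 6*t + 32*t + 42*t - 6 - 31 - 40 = -2*t^3 - t^2 + 80*t - 77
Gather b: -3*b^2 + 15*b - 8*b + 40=-3*b^2 + 7*b + 40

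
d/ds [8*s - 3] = 8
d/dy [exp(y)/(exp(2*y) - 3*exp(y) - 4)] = (-exp(2*y) - 4)*exp(y)/(exp(4*y) - 6*exp(3*y) + exp(2*y) + 24*exp(y) + 16)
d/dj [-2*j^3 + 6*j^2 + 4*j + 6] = -6*j^2 + 12*j + 4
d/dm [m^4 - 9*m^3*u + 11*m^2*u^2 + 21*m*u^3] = 4*m^3 - 27*m^2*u + 22*m*u^2 + 21*u^3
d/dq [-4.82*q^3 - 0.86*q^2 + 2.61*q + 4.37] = -14.46*q^2 - 1.72*q + 2.61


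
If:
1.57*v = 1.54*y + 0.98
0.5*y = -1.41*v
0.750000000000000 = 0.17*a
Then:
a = 4.41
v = 0.17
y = -0.47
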